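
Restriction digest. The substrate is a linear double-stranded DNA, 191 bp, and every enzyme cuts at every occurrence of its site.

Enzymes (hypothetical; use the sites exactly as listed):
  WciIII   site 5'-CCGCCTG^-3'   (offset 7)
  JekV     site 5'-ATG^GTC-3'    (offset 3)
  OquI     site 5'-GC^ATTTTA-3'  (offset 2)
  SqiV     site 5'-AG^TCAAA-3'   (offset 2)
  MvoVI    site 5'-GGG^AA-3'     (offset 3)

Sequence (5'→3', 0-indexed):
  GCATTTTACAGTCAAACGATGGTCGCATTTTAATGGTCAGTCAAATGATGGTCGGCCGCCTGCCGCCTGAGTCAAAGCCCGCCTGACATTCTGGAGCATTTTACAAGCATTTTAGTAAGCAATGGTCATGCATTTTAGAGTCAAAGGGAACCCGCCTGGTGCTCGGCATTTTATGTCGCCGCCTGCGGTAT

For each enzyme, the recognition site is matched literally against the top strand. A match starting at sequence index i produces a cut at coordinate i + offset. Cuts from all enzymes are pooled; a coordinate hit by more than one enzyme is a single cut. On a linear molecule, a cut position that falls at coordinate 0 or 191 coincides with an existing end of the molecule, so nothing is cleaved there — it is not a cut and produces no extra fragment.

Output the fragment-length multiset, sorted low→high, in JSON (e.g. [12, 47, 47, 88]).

[2,2,5,5,6,7,7,8,9,9,9,9,10,10,10,11,12,12,14,16,18]

Site scan:
  WciIII (CCGCCTG, off=7): starts [55, 62, 78, 151, 178] → cuts [62, 69, 85, 158, 185]
  JekV (ATGGTC, off=3): starts [18, 32, 47, 121] → cuts [21, 35, 50, 124]
  OquI (GCATTTTA, off=2): starts [0, 24, 95, 106, 129, 165] → cuts [2, 26, 97, 108, 131, 167]
  SqiV (AGTCAAA, off=2): starts [9, 38, 69, 138] → cuts [11, 40, 71, 140]
  MvoVI (GGGAA, off=3): starts [145] → cuts [148]

All cut coordinates (distinct, sorted): [2, 11, 21, 26, 35, 40, 50, 62, 69, 71, 85, 97, 108, 124, 131, 140, 148, 158, 167, 185]

Fragment lengths:
  [0,2): 2 bp
  [2,11): 9 bp
  [11,21): 10 bp
  [21,26): 5 bp
  [26,35): 9 bp
  [35,40): 5 bp
  [40,50): 10 bp
  [50,62): 12 bp
  [62,69): 7 bp
  [69,71): 2 bp
  [71,85): 14 bp
  [85,97): 12 bp
  [97,108): 11 bp
  [108,124): 16 bp
  [124,131): 7 bp
  [131,140): 9 bp
  [140,148): 8 bp
  [148,158): 10 bp
  [158,167): 9 bp
  [167,185): 18 bp
  [185,191): 6 bp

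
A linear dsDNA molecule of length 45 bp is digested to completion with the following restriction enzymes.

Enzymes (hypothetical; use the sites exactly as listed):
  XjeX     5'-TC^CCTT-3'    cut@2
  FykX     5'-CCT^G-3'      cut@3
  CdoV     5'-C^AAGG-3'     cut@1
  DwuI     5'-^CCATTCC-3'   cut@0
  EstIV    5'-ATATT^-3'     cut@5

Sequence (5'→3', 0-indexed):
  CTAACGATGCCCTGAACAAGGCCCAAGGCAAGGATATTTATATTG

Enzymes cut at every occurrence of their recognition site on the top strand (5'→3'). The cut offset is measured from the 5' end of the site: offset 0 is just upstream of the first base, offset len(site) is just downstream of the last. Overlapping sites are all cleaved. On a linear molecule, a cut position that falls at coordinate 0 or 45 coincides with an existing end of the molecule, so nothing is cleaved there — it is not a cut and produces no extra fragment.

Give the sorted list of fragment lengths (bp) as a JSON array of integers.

[1,4,5,6,7,9,13]

Per-enzyme occurrences:
  XjeX (TCCCTT, off=2): no sites
  FykX (CCTG, off=3): starts [10] → cuts [13]
  CdoV (CAAGG, off=1): starts [16, 23, 28] → cuts [17, 24, 29]
  DwuI (CCATTCC, off=0): no sites
  EstIV (ATATT, off=5): starts [33, 39] → cuts [38, 44]

Pooled cuts: [13, 17, 24, 29, 38, 44]

Fragment lengths:
  [0,13): 13 bp
  [13,17): 4 bp
  [17,24): 7 bp
  [24,29): 5 bp
  [29,38): 9 bp
  [38,44): 6 bp
  [44,45): 1 bp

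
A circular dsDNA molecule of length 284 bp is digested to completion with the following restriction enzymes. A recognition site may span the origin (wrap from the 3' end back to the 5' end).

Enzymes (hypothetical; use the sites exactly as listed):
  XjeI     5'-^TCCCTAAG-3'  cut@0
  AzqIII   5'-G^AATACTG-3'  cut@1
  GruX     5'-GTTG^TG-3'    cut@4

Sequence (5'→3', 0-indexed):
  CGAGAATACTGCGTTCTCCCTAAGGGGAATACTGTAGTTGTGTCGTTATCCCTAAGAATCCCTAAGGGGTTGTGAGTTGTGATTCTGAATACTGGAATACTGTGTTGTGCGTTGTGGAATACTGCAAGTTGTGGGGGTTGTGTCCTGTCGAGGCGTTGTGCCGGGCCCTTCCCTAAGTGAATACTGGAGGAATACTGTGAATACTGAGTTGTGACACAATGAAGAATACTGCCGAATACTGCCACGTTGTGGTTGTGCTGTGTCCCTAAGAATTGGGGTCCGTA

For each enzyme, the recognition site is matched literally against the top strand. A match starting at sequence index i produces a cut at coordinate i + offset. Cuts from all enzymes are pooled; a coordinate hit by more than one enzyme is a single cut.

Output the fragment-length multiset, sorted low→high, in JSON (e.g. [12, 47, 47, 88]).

Site scan:
  XjeI (TCCCTAAG, off=0): starts [16, 48, 58, 169, 262] → cuts [16, 48, 58, 169, 262]
  AzqIII (GAATACTG, off=1): starts [3, 26, 86, 94, 116, 178, 189, 198, 223, 233] → cuts [4, 27, 87, 95, 117, 179, 190, 199, 224, 234]
  GruX (GTTGTG, off=4): starts [36, 68, 75, 103, 110, 127, 136, 154, 207, 245, 251] → cuts [40, 72, 79, 107, 114, 131, 140, 158, 211, 249, 255]

Pooled cuts: [4, 16, 27, 40, 48, 58, 72, 79, 87, 95, 107, 114, 117, 131, 140, 158, 169, 179, 190, 199, 211, 224, 234, 249, 255, 262]

Fragment lengths:
  4→16: 12 bp
  16→27: 11 bp
  27→40: 13 bp
  40→48: 8 bp
  48→58: 10 bp
  58→72: 14 bp
  72→79: 7 bp
  79→87: 8 bp
  87→95: 8 bp
  95→107: 12 bp
  107→114: 7 bp
  114→117: 3 bp
  117→131: 14 bp
  131→140: 9 bp
  140→158: 18 bp
  158→169: 11 bp
  169→179: 10 bp
  179→190: 11 bp
  190→199: 9 bp
  199→211: 12 bp
  211→224: 13 bp
  224→234: 10 bp
  234→249: 15 bp
  249→255: 6 bp
  255→262: 7 bp
  262→4 (wrap): 284-262+4 = 26 bp

[3,6,7,7,7,8,8,8,9,9,10,10,10,11,11,11,12,12,12,13,13,14,14,15,18,26]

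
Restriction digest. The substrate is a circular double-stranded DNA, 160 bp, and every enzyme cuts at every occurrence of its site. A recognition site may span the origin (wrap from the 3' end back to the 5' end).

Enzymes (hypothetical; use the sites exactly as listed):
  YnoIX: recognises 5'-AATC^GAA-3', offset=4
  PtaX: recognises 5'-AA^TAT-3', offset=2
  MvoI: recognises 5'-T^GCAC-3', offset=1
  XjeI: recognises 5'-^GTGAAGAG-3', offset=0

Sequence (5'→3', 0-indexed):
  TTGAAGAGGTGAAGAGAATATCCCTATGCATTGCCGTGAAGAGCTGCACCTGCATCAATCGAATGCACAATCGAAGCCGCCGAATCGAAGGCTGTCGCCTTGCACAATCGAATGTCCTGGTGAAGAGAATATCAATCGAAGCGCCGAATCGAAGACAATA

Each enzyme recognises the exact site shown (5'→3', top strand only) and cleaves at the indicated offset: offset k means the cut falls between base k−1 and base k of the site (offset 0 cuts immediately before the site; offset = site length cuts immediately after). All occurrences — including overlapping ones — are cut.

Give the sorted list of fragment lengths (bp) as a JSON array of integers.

Scan for sites:
  YnoIX AATCGAA/4: at [56, 68, 82, 105, 133, 146] ⇒ [60, 72, 86, 109, 137, 150]
  PtaX AATAT/2: at [16, 127, 156] ⇒ [18, 129, 158]
  MvoI TGCAC/1: at [44, 63, 100] ⇒ [45, 64, 101]
  XjeI GTGAAGAG/0: at [8, 35, 119] ⇒ [8, 35, 119]

All cut coordinates (distinct, sorted): [8, 18, 35, 45, 60, 64, 72, 86, 101, 109, 119, 129, 137, 150, 158]

Fragments:
  8→18: 10 bp
  18→35: 17 bp
  35→45: 10 bp
  45→60: 15 bp
  60→64: 4 bp
  64→72: 8 bp
  72→86: 14 bp
  86→101: 15 bp
  101→109: 8 bp
  109→119: 10 bp
  119→129: 10 bp
  129→137: 8 bp
  137→150: 13 bp
  150→158: 8 bp
  158→8 (wrap): 160-158+8 = 10 bp

[4,8,8,8,8,10,10,10,10,10,13,14,15,15,17]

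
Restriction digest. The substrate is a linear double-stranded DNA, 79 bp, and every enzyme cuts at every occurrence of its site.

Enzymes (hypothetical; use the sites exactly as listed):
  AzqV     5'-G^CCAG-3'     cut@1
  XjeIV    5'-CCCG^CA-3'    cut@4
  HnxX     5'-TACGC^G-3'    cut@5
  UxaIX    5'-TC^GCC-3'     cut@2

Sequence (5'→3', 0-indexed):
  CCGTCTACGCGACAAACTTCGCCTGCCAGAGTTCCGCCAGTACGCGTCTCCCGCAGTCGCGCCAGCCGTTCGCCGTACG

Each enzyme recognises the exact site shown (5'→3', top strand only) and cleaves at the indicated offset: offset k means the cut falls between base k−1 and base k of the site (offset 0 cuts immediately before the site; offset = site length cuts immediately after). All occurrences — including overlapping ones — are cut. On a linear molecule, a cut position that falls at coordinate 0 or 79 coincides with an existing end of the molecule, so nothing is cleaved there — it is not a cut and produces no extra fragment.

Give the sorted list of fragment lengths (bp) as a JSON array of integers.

Per-enzyme occurrences:
  AzqV GCCAG/1: at [24, 35, 60] ⇒ [25, 36, 61]
  XjeIV CCCGCA/4: at [49] ⇒ [53]
  HnxX TACGCG/5: at [5, 40] ⇒ [10, 45]
  UxaIX TCGCC/2: at [18, 69] ⇒ [20, 71]

All cut coordinates (distinct, sorted): [10, 20, 25, 36, 45, 53, 61, 71]

Fragments:
  [0,10): 10 bp
  [10,20): 10 bp
  [20,25): 5 bp
  [25,36): 11 bp
  [36,45): 9 bp
  [45,53): 8 bp
  [53,61): 8 bp
  [61,71): 10 bp
  [71,79): 8 bp

[5,8,8,8,9,10,10,10,11]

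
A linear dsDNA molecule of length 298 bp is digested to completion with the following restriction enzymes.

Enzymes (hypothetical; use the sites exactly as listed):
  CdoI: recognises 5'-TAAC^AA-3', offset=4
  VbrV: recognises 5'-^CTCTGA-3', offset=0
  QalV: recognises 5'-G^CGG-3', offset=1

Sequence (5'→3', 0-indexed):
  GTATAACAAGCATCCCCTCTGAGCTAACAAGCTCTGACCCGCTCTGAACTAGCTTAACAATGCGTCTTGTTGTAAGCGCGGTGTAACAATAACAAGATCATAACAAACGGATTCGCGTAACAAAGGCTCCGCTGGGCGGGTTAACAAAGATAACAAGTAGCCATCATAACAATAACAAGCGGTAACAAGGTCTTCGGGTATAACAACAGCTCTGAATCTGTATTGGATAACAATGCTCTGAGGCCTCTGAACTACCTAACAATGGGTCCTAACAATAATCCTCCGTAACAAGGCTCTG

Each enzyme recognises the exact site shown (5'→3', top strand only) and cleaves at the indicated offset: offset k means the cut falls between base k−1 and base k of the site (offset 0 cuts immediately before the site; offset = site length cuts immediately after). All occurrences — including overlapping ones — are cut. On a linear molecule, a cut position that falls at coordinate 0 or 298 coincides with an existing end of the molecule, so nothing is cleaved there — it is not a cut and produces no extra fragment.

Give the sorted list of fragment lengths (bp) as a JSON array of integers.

[3,3,4,5,6,6,7,7,9,9,9,9,9,9,10,11,12,13,15,16,16,16,17,17,18,20,22]

Scan for sites:
  CdoI TAACAA/4: at [3, 24, 54, 83, 89, 100, 117, 141, 150, 166, 172, 182, 200, 227, 256, 269, 285] ⇒ [7, 28, 58, 87, 93, 104, 121, 145, 154, 170, 176, 186, 204, 231, 260, 273, 289]
  VbrV CTCTGA/0: at [16, 31, 41, 209, 235, 244] ⇒ [16, 31, 41, 209, 235, 244]
  QalV GCGG/1: at [77, 135, 178] ⇒ [78, 136, 179]

Pooled cuts: [7, 16, 28, 31, 41, 58, 78, 87, 93, 104, 121, 136, 145, 154, 170, 176, 179, 186, 204, 209, 231, 235, 244, 260, 273, 289]

Fragment lengths:
  [0,7): 7 bp
  [7,16): 9 bp
  [16,28): 12 bp
  [28,31): 3 bp
  [31,41): 10 bp
  [41,58): 17 bp
  [58,78): 20 bp
  [78,87): 9 bp
  [87,93): 6 bp
  [93,104): 11 bp
  [104,121): 17 bp
  [121,136): 15 bp
  [136,145): 9 bp
  [145,154): 9 bp
  [154,170): 16 bp
  [170,176): 6 bp
  [176,179): 3 bp
  [179,186): 7 bp
  [186,204): 18 bp
  [204,209): 5 bp
  [209,231): 22 bp
  [231,235): 4 bp
  [235,244): 9 bp
  [244,260): 16 bp
  [260,273): 13 bp
  [273,289): 16 bp
  [289,298): 9 bp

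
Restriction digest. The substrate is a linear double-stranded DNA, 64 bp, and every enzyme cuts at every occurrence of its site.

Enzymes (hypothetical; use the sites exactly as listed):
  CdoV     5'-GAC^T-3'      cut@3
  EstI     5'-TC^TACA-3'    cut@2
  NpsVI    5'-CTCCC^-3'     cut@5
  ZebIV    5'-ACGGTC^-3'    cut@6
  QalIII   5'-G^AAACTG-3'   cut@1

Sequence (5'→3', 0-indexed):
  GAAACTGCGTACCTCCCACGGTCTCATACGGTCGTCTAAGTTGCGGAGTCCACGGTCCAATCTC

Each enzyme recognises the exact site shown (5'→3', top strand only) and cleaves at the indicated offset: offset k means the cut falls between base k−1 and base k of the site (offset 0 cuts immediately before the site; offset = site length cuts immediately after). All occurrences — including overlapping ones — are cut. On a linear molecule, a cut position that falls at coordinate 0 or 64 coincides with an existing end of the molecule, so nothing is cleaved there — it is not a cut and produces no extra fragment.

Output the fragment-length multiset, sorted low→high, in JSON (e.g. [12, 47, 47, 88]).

Per-enzyme occurrences:
  CdoV (GACT, off=3): no sites
  EstI (TCTACA, off=2): no sites
  NpsVI (CTCCC, off=5): starts [12] → cuts [17]
  ZebIV (ACGGTC, off=6): starts [17, 27, 51] → cuts [23, 33, 57]
  QalIII (GAAACTG, off=1): starts [0] → cuts [1]

Pooled cuts: [1, 17, 23, 33, 57]

Fragments:
  [0,1): 1 bp
  [1,17): 16 bp
  [17,23): 6 bp
  [23,33): 10 bp
  [33,57): 24 bp
  [57,64): 7 bp

[1,6,7,10,16,24]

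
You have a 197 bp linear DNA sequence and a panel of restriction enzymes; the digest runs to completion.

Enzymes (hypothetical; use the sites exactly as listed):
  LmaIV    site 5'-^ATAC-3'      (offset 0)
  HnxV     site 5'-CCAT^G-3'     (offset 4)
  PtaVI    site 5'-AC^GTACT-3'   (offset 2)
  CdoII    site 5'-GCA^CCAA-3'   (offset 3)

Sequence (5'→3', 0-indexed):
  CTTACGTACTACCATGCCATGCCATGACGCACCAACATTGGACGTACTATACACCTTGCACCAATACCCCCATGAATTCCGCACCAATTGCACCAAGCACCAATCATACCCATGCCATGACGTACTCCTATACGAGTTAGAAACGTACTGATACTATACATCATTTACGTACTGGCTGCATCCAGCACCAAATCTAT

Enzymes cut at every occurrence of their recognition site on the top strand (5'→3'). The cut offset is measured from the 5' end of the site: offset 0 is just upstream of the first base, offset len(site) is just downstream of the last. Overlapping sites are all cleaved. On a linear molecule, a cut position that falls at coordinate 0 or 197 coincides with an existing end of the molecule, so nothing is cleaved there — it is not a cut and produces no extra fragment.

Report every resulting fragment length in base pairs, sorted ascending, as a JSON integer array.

[3,3,5,5,5,5,5,5,6,6,6,7,8,8,9,10,10,10,10,12,12,13,15,19]

Scan for sites:
  LmaIV ATAC/0: at [48, 63, 105, 129, 150, 155] ⇒ [48, 63, 105, 129, 150, 155]
  HnxV CCATG/4: at [11, 16, 21, 69, 109, 114] ⇒ [15, 20, 25, 73, 113, 118]
  PtaVI ACGTACT/2: at [3, 41, 119, 142, 166] ⇒ [5, 43, 121, 144, 168]
  CdoII GCACCAA/3: at [28, 57, 80, 89, 96, 184] ⇒ [31, 60, 83, 92, 99, 187]

Pooled cuts: [5, 15, 20, 25, 31, 43, 48, 60, 63, 73, 83, 92, 99, 105, 113, 118, 121, 129, 144, 150, 155, 168, 187]

Fragments:
  [0,5): 5 bp
  [5,15): 10 bp
  [15,20): 5 bp
  [20,25): 5 bp
  [25,31): 6 bp
  [31,43): 12 bp
  [43,48): 5 bp
  [48,60): 12 bp
  [60,63): 3 bp
  [63,73): 10 bp
  [73,83): 10 bp
  [83,92): 9 bp
  [92,99): 7 bp
  [99,105): 6 bp
  [105,113): 8 bp
  [113,118): 5 bp
  [118,121): 3 bp
  [121,129): 8 bp
  [129,144): 15 bp
  [144,150): 6 bp
  [150,155): 5 bp
  [155,168): 13 bp
  [168,187): 19 bp
  [187,197): 10 bp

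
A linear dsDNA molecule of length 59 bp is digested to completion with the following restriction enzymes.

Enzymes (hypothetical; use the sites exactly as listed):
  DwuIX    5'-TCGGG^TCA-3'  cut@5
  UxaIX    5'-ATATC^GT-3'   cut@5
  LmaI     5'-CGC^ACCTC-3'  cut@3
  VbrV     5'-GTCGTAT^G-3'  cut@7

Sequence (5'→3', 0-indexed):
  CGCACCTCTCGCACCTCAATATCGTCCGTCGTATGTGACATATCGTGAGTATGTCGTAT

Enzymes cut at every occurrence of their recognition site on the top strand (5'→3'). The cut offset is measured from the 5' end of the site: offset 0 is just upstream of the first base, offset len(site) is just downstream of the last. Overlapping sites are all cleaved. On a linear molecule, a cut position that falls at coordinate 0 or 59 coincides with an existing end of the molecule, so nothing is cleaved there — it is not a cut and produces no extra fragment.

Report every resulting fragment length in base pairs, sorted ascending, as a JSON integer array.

Site scan:
  DwuIX (TCGGGTCA, off=5): no sites
  UxaIX ATATCGT/5: at [18, 39] ⇒ [23, 44]
  LmaI CGCACCTC/3: at [0, 9] ⇒ [3, 12]
  VbrV GTCGTATG/7: at [27] ⇒ [34]

Pooled cuts: [3, 12, 23, 34, 44]

Fragment lengths:
  [0,3): 3 bp
  [3,12): 9 bp
  [12,23): 11 bp
  [23,34): 11 bp
  [34,44): 10 bp
  [44,59): 15 bp

[3,9,10,11,11,15]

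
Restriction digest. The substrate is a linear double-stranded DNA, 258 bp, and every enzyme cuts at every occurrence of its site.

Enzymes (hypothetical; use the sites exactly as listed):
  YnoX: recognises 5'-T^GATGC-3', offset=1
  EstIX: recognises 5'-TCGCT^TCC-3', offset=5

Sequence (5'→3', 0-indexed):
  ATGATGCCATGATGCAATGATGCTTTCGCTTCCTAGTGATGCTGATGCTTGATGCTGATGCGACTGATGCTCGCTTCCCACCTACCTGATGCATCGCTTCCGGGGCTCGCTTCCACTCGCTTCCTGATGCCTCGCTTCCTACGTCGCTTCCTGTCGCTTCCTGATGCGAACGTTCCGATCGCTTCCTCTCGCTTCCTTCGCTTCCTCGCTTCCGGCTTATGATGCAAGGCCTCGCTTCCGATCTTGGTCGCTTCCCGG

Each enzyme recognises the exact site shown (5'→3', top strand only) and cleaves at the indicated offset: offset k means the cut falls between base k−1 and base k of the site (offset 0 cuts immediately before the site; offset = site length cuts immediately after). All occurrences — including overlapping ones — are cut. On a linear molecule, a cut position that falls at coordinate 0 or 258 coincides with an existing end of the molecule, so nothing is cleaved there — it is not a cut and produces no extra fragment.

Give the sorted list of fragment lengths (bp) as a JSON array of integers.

Site scan:
  YnoX TGATGC/1: at [1, 9, 17, 36, 42, 49, 55, 64, 86, 124, 161, 219] ⇒ [2, 10, 18, 37, 43, 50, 56, 65, 87, 125, 162, 220]
  EstIX TCGCTTCC/5: at [25, 70, 93, 106, 116, 131, 143, 153, 178, 188, 197, 205, 231, 247] ⇒ [30, 75, 98, 111, 121, 136, 148, 158, 183, 193, 202, 210, 236, 252]

Pooled cuts: [2, 10, 18, 30, 37, 43, 50, 56, 65, 75, 87, 98, 111, 121, 125, 136, 148, 158, 162, 183, 193, 202, 210, 220, 236, 252]

Fragments:
  [0,2): 2 bp
  [2,10): 8 bp
  [10,18): 8 bp
  [18,30): 12 bp
  [30,37): 7 bp
  [37,43): 6 bp
  [43,50): 7 bp
  [50,56): 6 bp
  [56,65): 9 bp
  [65,75): 10 bp
  [75,87): 12 bp
  [87,98): 11 bp
  [98,111): 13 bp
  [111,121): 10 bp
  [121,125): 4 bp
  [125,136): 11 bp
  [136,148): 12 bp
  [148,158): 10 bp
  [158,162): 4 bp
  [162,183): 21 bp
  [183,193): 10 bp
  [193,202): 9 bp
  [202,210): 8 bp
  [210,220): 10 bp
  [220,236): 16 bp
  [236,252): 16 bp
  [252,258): 6 bp

[2,4,4,6,6,6,7,7,8,8,8,9,9,10,10,10,10,10,11,11,12,12,12,13,16,16,21]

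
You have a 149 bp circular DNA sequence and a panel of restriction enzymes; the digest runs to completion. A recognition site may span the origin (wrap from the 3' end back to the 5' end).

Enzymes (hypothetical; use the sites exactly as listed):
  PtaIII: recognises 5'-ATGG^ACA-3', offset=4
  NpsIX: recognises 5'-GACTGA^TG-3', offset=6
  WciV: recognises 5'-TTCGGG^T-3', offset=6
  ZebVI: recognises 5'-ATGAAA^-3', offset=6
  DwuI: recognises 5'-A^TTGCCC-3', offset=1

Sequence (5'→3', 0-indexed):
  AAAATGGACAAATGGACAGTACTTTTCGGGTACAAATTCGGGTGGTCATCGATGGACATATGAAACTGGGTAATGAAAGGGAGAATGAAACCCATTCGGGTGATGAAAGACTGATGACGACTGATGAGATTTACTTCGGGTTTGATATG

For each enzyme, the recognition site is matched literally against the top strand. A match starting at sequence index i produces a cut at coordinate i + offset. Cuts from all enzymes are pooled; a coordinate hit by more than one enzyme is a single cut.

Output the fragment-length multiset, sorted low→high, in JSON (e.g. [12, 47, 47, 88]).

Scan for sites:
  PtaIII (ATGGACA, off=4): starts [3, 11, 51] → cuts [7, 15, 55]
  NpsIX (GACTGATG, off=6): starts [108, 118] → cuts [114, 124]
  WciV (TTCGGGT, off=6): starts [24, 36, 94, 134] → cuts [30, 42, 100, 140]
  ZebVI (ATGAAA, off=6): starts [59, 72, 84, 102, 146] → cuts [3, 65, 78, 90, 108]
  DwuI (ATTGCCC, off=1): no sites

All cut coordinates (distinct, sorted): [3, 7, 15, 30, 42, 55, 65, 78, 90, 100, 108, 114, 124, 140]

Fragments:
  3→7: 4 bp
  7→15: 8 bp
  15→30: 15 bp
  30→42: 12 bp
  42→55: 13 bp
  55→65: 10 bp
  65→78: 13 bp
  78→90: 12 bp
  90→100: 10 bp
  100→108: 8 bp
  108→114: 6 bp
  114→124: 10 bp
  124→140: 16 bp
  140→3 (wrap): 149-140+3 = 12 bp

[4,6,8,8,10,10,10,12,12,12,13,13,15,16]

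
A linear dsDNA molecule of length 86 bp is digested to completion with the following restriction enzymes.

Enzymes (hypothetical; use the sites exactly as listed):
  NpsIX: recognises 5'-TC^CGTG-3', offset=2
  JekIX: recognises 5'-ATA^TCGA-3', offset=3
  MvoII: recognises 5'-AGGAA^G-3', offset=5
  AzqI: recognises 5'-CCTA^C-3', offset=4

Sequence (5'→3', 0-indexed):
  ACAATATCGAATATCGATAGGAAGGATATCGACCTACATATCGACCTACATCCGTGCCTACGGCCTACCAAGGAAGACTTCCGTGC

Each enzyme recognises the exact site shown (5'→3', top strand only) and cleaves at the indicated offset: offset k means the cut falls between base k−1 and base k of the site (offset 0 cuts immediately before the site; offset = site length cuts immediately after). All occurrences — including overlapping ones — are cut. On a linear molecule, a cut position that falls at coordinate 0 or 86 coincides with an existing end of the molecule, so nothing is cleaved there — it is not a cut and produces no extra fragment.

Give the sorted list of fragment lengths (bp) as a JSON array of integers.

[4,4,5,5,6,6,7,7,8,8,8,8,10]

Site scan:
  NpsIX (TCCGTG, off=2): starts [50, 79] → cuts [52, 81]
  JekIX (ATATCGA, off=3): starts [3, 10, 25, 37] → cuts [6, 13, 28, 40]
  MvoII (AGGAAG, off=5): starts [18, 70] → cuts [23, 75]
  AzqI (CCTAC, off=4): starts [32, 44, 56, 63] → cuts [36, 48, 60, 67]

All cut coordinates (distinct, sorted): [6, 13, 23, 28, 36, 40, 48, 52, 60, 67, 75, 81]

Fragments:
  [0,6): 6 bp
  [6,13): 7 bp
  [13,23): 10 bp
  [23,28): 5 bp
  [28,36): 8 bp
  [36,40): 4 bp
  [40,48): 8 bp
  [48,52): 4 bp
  [52,60): 8 bp
  [60,67): 7 bp
  [67,75): 8 bp
  [75,81): 6 bp
  [81,86): 5 bp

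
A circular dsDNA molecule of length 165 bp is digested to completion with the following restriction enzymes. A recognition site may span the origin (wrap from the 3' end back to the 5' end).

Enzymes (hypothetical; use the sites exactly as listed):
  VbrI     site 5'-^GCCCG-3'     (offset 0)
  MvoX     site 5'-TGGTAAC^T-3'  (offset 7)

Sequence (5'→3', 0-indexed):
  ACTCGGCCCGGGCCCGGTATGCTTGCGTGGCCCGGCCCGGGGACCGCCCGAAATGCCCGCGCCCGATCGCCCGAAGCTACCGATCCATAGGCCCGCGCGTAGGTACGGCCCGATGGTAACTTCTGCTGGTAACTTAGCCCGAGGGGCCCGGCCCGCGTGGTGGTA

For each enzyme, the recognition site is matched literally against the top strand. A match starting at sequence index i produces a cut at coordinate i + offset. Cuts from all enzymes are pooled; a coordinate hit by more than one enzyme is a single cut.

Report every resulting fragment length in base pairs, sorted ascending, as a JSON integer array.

[3,3,5,5,6,6,8,9,9,11,13,13,17,17,18,22]

Per-enzyme occurrences:
  VbrI GCCCG/0: at [5, 11, 29, 34, 45, 54, 60, 68, 90, 107, 136, 145, 150] ⇒ [5, 11, 29, 34, 45, 54, 60, 68, 90, 107, 136, 145, 150]
  MvoX TGGTAACT/7: at [113, 126, 160] ⇒ [2, 120, 133]

All cut coordinates (distinct, sorted): [2, 5, 11, 29, 34, 45, 54, 60, 68, 90, 107, 120, 133, 136, 145, 150]

Fragment lengths:
  2→5: 3 bp
  5→11: 6 bp
  11→29: 18 bp
  29→34: 5 bp
  34→45: 11 bp
  45→54: 9 bp
  54→60: 6 bp
  60→68: 8 bp
  68→90: 22 bp
  90→107: 17 bp
  107→120: 13 bp
  120→133: 13 bp
  133→136: 3 bp
  136→145: 9 bp
  145→150: 5 bp
  150→2 (wrap): 165-150+2 = 17 bp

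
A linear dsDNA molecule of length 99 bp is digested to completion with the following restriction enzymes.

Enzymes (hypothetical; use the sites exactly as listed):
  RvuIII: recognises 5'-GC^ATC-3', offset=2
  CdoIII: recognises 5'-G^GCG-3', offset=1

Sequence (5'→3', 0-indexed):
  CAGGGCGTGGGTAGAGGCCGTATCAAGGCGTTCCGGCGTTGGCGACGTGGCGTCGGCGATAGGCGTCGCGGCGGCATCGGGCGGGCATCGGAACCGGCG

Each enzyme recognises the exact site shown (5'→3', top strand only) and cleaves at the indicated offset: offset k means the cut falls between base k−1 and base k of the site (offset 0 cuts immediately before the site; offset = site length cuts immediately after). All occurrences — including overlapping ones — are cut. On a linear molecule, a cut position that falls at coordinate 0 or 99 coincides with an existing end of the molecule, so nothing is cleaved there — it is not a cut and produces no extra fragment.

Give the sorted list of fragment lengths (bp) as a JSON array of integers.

Site scan:
  RvuIII GCATC/2: at [73, 84] ⇒ [75, 86]
  CdoIII GGCG/1: at [3, 26, 34, 40, 48, 54, 61, 69, 79, 95] ⇒ [4, 27, 35, 41, 49, 55, 62, 70, 80, 96]

Pooled cuts: [4, 27, 35, 41, 49, 55, 62, 70, 75, 80, 86, 96]

Fragments:
  [0,4): 4 bp
  [4,27): 23 bp
  [27,35): 8 bp
  [35,41): 6 bp
  [41,49): 8 bp
  [49,55): 6 bp
  [55,62): 7 bp
  [62,70): 8 bp
  [70,75): 5 bp
  [75,80): 5 bp
  [80,86): 6 bp
  [86,96): 10 bp
  [96,99): 3 bp

[3,4,5,5,6,6,6,7,8,8,8,10,23]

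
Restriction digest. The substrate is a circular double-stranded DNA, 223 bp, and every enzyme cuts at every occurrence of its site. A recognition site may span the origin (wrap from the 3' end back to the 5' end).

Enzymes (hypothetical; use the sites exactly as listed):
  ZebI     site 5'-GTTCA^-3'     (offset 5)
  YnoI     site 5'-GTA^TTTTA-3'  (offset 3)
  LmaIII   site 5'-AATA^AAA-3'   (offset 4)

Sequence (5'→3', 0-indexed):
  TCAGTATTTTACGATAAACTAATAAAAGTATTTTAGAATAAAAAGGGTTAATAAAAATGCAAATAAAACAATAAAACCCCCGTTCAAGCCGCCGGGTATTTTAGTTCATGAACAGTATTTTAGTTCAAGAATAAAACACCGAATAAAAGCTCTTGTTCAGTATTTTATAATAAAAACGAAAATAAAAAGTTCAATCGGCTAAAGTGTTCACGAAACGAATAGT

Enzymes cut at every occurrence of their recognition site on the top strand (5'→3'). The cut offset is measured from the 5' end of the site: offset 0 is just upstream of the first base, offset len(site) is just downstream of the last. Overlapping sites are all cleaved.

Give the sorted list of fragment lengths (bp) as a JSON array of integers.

[3,3,6,6,8,9,9,10,10,10,10,12,12,12,12,13,13,14,16,17,18]

Scan for sites:
  ZebI GTTCA/5: at [81, 103, 122, 154, 188, 205, 221] ⇒ [3, 86, 108, 127, 159, 193, 210]
  YnoI GTATTTTA/3: at [3, 27, 95, 114, 159] ⇒ [6, 30, 98, 117, 162]
  LmaIII AATAAAA/4: at [20, 36, 49, 61, 69, 129, 141, 168, 180] ⇒ [24, 40, 53, 65, 73, 133, 145, 172, 184]

All cut coordinates (distinct, sorted): [3, 6, 24, 30, 40, 53, 65, 73, 86, 98, 108, 117, 127, 133, 145, 159, 162, 172, 184, 193, 210]

Fragment lengths:
  3→6: 3 bp
  6→24: 18 bp
  24→30: 6 bp
  30→40: 10 bp
  40→53: 13 bp
  53→65: 12 bp
  65→73: 8 bp
  73→86: 13 bp
  86→98: 12 bp
  98→108: 10 bp
  108→117: 9 bp
  117→127: 10 bp
  127→133: 6 bp
  133→145: 12 bp
  145→159: 14 bp
  159→162: 3 bp
  162→172: 10 bp
  172→184: 12 bp
  184→193: 9 bp
  193→210: 17 bp
  210→3 (wrap): 223-210+3 = 16 bp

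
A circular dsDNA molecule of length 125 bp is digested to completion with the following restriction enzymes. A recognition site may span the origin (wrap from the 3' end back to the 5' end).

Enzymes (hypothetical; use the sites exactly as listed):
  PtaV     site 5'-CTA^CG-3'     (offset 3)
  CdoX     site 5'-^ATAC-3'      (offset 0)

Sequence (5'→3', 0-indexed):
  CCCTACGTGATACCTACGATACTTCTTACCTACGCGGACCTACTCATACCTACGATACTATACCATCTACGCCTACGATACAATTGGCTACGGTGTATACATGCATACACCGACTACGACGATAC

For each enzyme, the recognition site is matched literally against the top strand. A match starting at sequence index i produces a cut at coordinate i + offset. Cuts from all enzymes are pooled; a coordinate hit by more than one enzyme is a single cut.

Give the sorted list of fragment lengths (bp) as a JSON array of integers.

[2,2,2,4,5,5,6,6,7,7,8,9,10,12,13,13,14]

Site scan:
  PtaV CTACG/3: at [2, 13, 29, 49, 66, 72, 87, 113] ⇒ [5, 16, 32, 52, 69, 75, 90, 116]
  CdoX ATAC/0: at [9, 18, 45, 54, 59, 77, 96, 104, 121] ⇒ [9, 18, 45, 54, 59, 77, 96, 104, 121]

All cut coordinates (distinct, sorted): [5, 9, 16, 18, 32, 45, 52, 54, 59, 69, 75, 77, 90, 96, 104, 116, 121]

Fragment lengths:
  5→9: 4 bp
  9→16: 7 bp
  16→18: 2 bp
  18→32: 14 bp
  32→45: 13 bp
  45→52: 7 bp
  52→54: 2 bp
  54→59: 5 bp
  59→69: 10 bp
  69→75: 6 bp
  75→77: 2 bp
  77→90: 13 bp
  90→96: 6 bp
  96→104: 8 bp
  104→116: 12 bp
  116→121: 5 bp
  121→5 (wrap): 125-121+5 = 9 bp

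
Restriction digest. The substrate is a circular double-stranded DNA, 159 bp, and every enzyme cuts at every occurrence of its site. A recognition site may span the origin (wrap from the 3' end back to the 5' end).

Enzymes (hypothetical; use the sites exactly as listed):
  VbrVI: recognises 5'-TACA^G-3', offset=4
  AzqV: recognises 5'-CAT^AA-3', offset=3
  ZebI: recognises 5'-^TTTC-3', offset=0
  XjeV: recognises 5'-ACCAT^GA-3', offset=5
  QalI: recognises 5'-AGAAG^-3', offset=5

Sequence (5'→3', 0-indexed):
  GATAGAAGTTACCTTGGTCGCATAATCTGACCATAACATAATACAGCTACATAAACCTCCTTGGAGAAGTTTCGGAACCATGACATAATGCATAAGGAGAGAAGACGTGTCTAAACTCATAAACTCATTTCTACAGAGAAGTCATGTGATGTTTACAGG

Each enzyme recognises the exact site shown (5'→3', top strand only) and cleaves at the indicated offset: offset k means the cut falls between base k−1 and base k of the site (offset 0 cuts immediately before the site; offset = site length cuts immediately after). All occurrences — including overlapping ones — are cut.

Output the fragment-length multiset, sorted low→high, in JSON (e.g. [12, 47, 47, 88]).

[5,5,6,6,7,7,7,8,10,11,11,12,15,16,16,17]

Site scan:
  VbrVI (TACAG, off=4): starts [41, 131, 153] → cuts [45, 135, 157]
  AzqV (CATAA, off=3): starts [20, 31, 36, 49, 83, 90, 117] → cuts [23, 34, 39, 52, 86, 93, 120]
  ZebI (TTTC, off=0): starts [69, 127] → cuts [69, 127]
  XjeV (ACCATGA, off=5): starts [76] → cuts [81]
  QalI (AGAAG, off=5): starts [3, 64, 99, 136] → cuts [8, 69, 104, 141]

Pooled cuts: [8, 23, 34, 39, 45, 52, 69, 81, 86, 93, 104, 120, 127, 135, 141, 157]

Fragments:
  8→23: 15 bp
  23→34: 11 bp
  34→39: 5 bp
  39→45: 6 bp
  45→52: 7 bp
  52→69: 17 bp
  69→81: 12 bp
  81→86: 5 bp
  86→93: 7 bp
  93→104: 11 bp
  104→120: 16 bp
  120→127: 7 bp
  127→135: 8 bp
  135→141: 6 bp
  141→157: 16 bp
  157→8 (wrap): 159-157+8 = 10 bp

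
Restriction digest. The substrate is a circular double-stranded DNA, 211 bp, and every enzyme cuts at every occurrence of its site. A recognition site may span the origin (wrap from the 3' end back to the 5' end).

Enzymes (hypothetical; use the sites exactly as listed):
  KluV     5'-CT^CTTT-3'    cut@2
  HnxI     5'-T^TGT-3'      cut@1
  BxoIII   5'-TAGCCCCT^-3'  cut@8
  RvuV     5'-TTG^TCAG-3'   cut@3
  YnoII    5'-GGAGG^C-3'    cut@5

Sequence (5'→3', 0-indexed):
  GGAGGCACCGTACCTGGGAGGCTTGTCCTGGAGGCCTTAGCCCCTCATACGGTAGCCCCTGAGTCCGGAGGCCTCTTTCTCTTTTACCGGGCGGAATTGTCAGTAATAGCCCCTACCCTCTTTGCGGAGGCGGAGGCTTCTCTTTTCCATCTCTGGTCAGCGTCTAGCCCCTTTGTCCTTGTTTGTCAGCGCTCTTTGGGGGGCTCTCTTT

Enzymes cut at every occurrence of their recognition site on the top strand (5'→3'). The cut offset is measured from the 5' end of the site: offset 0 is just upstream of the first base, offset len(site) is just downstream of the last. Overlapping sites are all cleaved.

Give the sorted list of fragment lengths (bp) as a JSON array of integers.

Per-enzyme occurrences:
  KluV (CTCTTT, off=2): starts [72, 78, 117, 139, 191, 205] → cuts [74, 80, 119, 141, 193, 207]
  HnxI (TTGT, off=1): starts [22, 96, 172, 178, 182] → cuts [23, 97, 173, 179, 183]
  BxoIII (TAGCCCCT, off=8): starts [37, 52, 106, 164] → cuts [45, 60, 114, 172]
  RvuV (TTGTCAG, off=3): starts [96, 182] → cuts [99, 185]
  YnoII (GGAGGC, off=5): starts [0, 16, 29, 66, 125, 131] → cuts [5, 21, 34, 71, 130, 136]

Pooled cuts: [5, 21, 23, 34, 45, 60, 71, 74, 80, 97, 99, 114, 119, 130, 136, 141, 172, 173, 179, 183, 185, 193, 207]

Fragment lengths:
  5→21: 16 bp
  21→23: 2 bp
  23→34: 11 bp
  34→45: 11 bp
  45→60: 15 bp
  60→71: 11 bp
  71→74: 3 bp
  74→80: 6 bp
  80→97: 17 bp
  97→99: 2 bp
  99→114: 15 bp
  114→119: 5 bp
  119→130: 11 bp
  130→136: 6 bp
  136→141: 5 bp
  141→172: 31 bp
  172→173: 1 bp
  173→179: 6 bp
  179→183: 4 bp
  183→185: 2 bp
  185→193: 8 bp
  193→207: 14 bp
  207→5 (wrap): 211-207+5 = 9 bp

[1,2,2,2,3,4,5,5,6,6,6,8,9,11,11,11,11,14,15,15,16,17,31]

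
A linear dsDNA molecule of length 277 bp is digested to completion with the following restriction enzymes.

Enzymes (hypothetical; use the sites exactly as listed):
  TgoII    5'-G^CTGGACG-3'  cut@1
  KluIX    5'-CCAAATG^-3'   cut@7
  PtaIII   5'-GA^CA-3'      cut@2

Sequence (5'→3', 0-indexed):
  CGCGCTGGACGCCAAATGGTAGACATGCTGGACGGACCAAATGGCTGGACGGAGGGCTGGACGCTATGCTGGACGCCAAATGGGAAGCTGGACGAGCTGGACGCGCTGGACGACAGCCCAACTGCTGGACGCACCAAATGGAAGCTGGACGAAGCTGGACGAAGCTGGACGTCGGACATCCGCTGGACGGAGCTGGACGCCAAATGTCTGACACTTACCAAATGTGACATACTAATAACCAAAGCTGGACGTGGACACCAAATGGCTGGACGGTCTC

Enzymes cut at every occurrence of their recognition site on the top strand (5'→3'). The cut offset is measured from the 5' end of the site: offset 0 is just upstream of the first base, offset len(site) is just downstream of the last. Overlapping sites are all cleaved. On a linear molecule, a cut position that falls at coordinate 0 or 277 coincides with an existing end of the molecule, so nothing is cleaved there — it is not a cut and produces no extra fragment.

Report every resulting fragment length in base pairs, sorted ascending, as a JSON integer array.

Scan for sites:
  TgoII GCTGGACG/1: at [3, 26, 43, 55, 67, 86, 95, 104, 123, 143, 153, 163, 181, 191, 243, 264] ⇒ [4, 27, 44, 56, 68, 87, 96, 105, 124, 144, 154, 164, 182, 192, 244, 265]
  KluIX CCAAATG/7: at [11, 36, 75, 133, 199, 217, 257] ⇒ [18, 43, 82, 140, 206, 224, 264]
  PtaIII GACA/2: at [21, 111, 174, 209, 225, 253] ⇒ [23, 113, 176, 211, 227, 255]

Pooled cuts: [4, 18, 23, 27, 43, 44, 56, 68, 82, 87, 96, 105, 113, 124, 140, 144, 154, 164, 176, 182, 192, 206, 211, 224, 227, 244, 255, 264, 265]

Fragment lengths:
  [0,4): 4 bp
  [4,18): 14 bp
  [18,23): 5 bp
  [23,27): 4 bp
  [27,43): 16 bp
  [43,44): 1 bp
  [44,56): 12 bp
  [56,68): 12 bp
  [68,82): 14 bp
  [82,87): 5 bp
  [87,96): 9 bp
  [96,105): 9 bp
  [105,113): 8 bp
  [113,124): 11 bp
  [124,140): 16 bp
  [140,144): 4 bp
  [144,154): 10 bp
  [154,164): 10 bp
  [164,176): 12 bp
  [176,182): 6 bp
  [182,192): 10 bp
  [192,206): 14 bp
  [206,211): 5 bp
  [211,224): 13 bp
  [224,227): 3 bp
  [227,244): 17 bp
  [244,255): 11 bp
  [255,264): 9 bp
  [264,265): 1 bp
  [265,277): 12 bp

[1,1,3,4,4,4,5,5,5,6,8,9,9,9,10,10,10,11,11,12,12,12,12,13,14,14,14,16,16,17]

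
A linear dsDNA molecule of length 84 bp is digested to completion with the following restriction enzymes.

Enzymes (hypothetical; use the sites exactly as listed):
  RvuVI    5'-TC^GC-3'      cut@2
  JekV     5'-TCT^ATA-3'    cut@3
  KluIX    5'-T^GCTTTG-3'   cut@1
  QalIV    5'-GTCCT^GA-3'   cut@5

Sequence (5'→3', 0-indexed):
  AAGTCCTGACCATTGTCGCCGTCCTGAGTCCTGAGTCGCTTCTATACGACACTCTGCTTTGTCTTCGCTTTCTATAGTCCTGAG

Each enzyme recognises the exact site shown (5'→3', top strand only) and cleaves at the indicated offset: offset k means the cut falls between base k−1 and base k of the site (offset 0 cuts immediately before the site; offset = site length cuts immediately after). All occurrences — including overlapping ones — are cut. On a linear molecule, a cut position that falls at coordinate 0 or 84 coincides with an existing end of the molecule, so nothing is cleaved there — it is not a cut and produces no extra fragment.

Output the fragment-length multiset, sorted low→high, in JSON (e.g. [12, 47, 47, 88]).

Site scan:
  RvuVI TCGC/2: at [15, 35, 64] ⇒ [17, 37, 66]
  JekV TCTATA/3: at [40, 70] ⇒ [43, 73]
  KluIX TGCTTTG/1: at [54] ⇒ [55]
  QalIV GTCCTGA/5: at [2, 20, 27, 76] ⇒ [7, 25, 32, 81]

All cut coordinates (distinct, sorted): [7, 17, 25, 32, 37, 43, 55, 66, 73, 81]

Fragments:
  [0,7): 7 bp
  [7,17): 10 bp
  [17,25): 8 bp
  [25,32): 7 bp
  [32,37): 5 bp
  [37,43): 6 bp
  [43,55): 12 bp
  [55,66): 11 bp
  [66,73): 7 bp
  [73,81): 8 bp
  [81,84): 3 bp

[3,5,6,7,7,7,8,8,10,11,12]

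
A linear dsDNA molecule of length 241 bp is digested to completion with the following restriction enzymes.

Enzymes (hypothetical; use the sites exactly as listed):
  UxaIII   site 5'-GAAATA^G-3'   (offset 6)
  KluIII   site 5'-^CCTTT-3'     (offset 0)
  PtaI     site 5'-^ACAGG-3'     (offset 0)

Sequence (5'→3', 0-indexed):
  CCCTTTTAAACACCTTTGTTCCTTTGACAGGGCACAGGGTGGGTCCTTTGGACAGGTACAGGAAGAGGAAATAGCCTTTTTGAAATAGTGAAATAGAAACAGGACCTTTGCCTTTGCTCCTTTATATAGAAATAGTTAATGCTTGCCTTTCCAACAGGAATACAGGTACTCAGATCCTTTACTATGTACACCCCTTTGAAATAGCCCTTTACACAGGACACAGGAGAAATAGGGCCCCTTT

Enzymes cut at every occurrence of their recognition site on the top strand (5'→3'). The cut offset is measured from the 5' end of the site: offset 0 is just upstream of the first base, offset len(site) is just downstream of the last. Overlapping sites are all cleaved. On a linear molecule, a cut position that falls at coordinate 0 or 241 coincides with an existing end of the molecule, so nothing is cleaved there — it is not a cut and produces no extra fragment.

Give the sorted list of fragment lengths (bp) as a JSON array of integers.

[1,1,2,3,5,5,6,6,6,6,7,7,7,7,8,8,8,8,8,11,11,11,11,12,13,14,16,16,17]

Scan for sites:
  UxaIII GAAATAG/6: at [67, 81, 89, 128, 197, 225] ⇒ [73, 87, 95, 134, 203, 231]
  KluIII CCTTT/0: at [1, 12, 20, 44, 74, 104, 110, 118, 145, 175, 192, 205, 236] ⇒ [1, 12, 20, 44, 74, 104, 110, 118, 145, 175, 192, 205, 236]
  PtaI ACAGG/0: at [26, 33, 51, 57, 98, 153, 161, 212, 219] ⇒ [26, 33, 51, 57, 98, 153, 161, 212, 219]

Pooled cuts: [1, 12, 20, 26, 33, 44, 51, 57, 73, 74, 87, 95, 98, 104, 110, 118, 134, 145, 153, 161, 175, 192, 203, 205, 212, 219, 231, 236]

Fragment lengths:
  [0,1): 1 bp
  [1,12): 11 bp
  [12,20): 8 bp
  [20,26): 6 bp
  [26,33): 7 bp
  [33,44): 11 bp
  [44,51): 7 bp
  [51,57): 6 bp
  [57,73): 16 bp
  [73,74): 1 bp
  [74,87): 13 bp
  [87,95): 8 bp
  [95,98): 3 bp
  [98,104): 6 bp
  [104,110): 6 bp
  [110,118): 8 bp
  [118,134): 16 bp
  [134,145): 11 bp
  [145,153): 8 bp
  [153,161): 8 bp
  [161,175): 14 bp
  [175,192): 17 bp
  [192,203): 11 bp
  [203,205): 2 bp
  [205,212): 7 bp
  [212,219): 7 bp
  [219,231): 12 bp
  [231,236): 5 bp
  [236,241): 5 bp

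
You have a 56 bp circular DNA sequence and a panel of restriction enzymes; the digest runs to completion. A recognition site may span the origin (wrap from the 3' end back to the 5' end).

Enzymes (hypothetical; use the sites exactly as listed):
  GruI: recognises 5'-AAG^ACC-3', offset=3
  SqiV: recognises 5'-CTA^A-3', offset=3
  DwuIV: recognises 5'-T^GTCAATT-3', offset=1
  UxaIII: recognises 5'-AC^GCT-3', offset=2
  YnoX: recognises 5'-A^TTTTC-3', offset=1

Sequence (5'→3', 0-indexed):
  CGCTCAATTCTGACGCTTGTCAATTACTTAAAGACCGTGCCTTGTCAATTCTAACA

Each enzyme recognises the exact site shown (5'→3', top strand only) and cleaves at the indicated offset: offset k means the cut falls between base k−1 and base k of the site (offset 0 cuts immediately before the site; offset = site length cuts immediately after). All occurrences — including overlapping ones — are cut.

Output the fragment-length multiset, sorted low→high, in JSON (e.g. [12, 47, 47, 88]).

Scan for sites:
  GruI AAGACC/3: at [30] ⇒ [33]
  SqiV CTAA/3: at [50] ⇒ [53]
  DwuIV TGTCAATT/1: at [17, 42] ⇒ [18, 43]
  UxaIII ACGCT/2: at [12, 55] ⇒ [1, 14]
  YnoX (ATTTTC, off=1): no sites

Pooled cuts: [1, 14, 18, 33, 43, 53]

Fragment lengths:
  1→14: 13 bp
  14→18: 4 bp
  18→33: 15 bp
  33→43: 10 bp
  43→53: 10 bp
  53→1 (wrap): 56-53+1 = 4 bp

[4,4,10,10,13,15]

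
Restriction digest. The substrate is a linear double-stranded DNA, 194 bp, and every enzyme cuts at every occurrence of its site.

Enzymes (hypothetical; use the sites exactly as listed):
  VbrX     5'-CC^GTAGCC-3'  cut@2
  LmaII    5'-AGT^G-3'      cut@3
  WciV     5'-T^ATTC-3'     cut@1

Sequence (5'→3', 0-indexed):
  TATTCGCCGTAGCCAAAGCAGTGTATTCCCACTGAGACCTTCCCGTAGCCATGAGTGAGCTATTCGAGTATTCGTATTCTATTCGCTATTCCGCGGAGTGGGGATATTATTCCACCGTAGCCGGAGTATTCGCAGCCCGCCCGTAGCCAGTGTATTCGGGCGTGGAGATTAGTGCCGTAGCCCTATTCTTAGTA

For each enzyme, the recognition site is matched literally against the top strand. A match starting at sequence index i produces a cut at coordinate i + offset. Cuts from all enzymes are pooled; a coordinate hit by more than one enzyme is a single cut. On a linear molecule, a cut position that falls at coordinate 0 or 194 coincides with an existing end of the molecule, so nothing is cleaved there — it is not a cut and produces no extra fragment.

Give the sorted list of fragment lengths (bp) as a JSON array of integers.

Per-enzyme occurrences:
  VbrX CCGTAGCC/2: at [6, 42, 114, 140, 174] ⇒ [8, 44, 116, 142, 176]
  LmaII AGTG/3: at [19, 53, 96, 148, 170] ⇒ [22, 56, 99, 151, 173]
  WciV TATTC/1: at [0, 23, 60, 68, 74, 79, 86, 107, 126, 152, 183] ⇒ [1, 24, 61, 69, 75, 80, 87, 108, 127, 153, 184]

All cut coordinates (distinct, sorted): [1, 8, 22, 24, 44, 56, 61, 69, 75, 80, 87, 99, 108, 116, 127, 142, 151, 153, 173, 176, 184]

Fragment lengths:
  [0,1): 1 bp
  [1,8): 7 bp
  [8,22): 14 bp
  [22,24): 2 bp
  [24,44): 20 bp
  [44,56): 12 bp
  [56,61): 5 bp
  [61,69): 8 bp
  [69,75): 6 bp
  [75,80): 5 bp
  [80,87): 7 bp
  [87,99): 12 bp
  [99,108): 9 bp
  [108,116): 8 bp
  [116,127): 11 bp
  [127,142): 15 bp
  [142,151): 9 bp
  [151,153): 2 bp
  [153,173): 20 bp
  [173,176): 3 bp
  [176,184): 8 bp
  [184,194): 10 bp

[1,2,2,3,5,5,6,7,7,8,8,8,9,9,10,11,12,12,14,15,20,20]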